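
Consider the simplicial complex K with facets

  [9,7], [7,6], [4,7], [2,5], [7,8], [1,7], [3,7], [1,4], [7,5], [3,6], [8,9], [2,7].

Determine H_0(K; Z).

H_0 ≅ Z.

Fix the vertex order 1 < 2 < 3 < 4 < 5 < 6 < 7 < 8 < 9 and write every simplex with vertices in increasing order. Then dim K = 1 and the simplices of K are:

  0-simplices (9): [1], [2], [3], [4], [5], [6], [7], [8], [9]
  1-simplices (12): [1,4], [1,7], [2,5], [2,7], [3,6], [3,7], [4,7], [5,7], [6,7], [7,8], [7,9], [8,9]

so the chain groups are C_0 ≅ Z^9, C_1 ≅ Z^12.

The boundary map ∂_1: C_1 → C_0 sends each edge [p,q] (with p < q) to q − p. For instance
  ∂[1,4] = [4] − [1].
The 9×12 boundary matrix has rank 8 and Smith normal form diag(1,1,1,1,1,1,1,1).

Reading off H_k = ker ∂_k / im ∂_{k+1}:

  H_0: rank C_0 − rank ∂_1 = 9 − 8 = 1, and the invariant factors of ∂_1 are all 1, so H_0 ≅ Z.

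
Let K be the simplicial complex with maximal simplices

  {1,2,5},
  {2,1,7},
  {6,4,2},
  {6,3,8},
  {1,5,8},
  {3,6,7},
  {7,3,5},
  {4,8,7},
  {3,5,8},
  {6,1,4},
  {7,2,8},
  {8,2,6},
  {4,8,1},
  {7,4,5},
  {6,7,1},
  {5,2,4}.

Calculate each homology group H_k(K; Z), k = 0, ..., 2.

H_0 ≅ Z,  H_1 ≅ Z^2,  H_2 ≅ Z.

Order the vertices as 1 < 2 < 3 < 4 < 5 < 6 < 7 < 8. Listing each simplex with vertices in this order, K has dimension 2 with simplices:

  0-simplices (8): [1], [2], [3], [4], [5], [6], [7], [8]
  1-simplices (24): (24 of them)
  2-simplices (16): [1,2,5], [1,2,7], [1,4,6], [1,4,8], [1,5,8], [1,6,7], [2,4,5], [2,4,6], [2,6,8], [2,7,8], [3,5,7], [3,5,8], [3,6,7], [3,6,8], [4,5,7], [4,7,8]

giving chain groups C_0 ≅ Z^8, C_1 ≅ Z^24, C_2 ≅ Z^16.

∂_1: C_1 → C_0 maps an edge to its endpoints' difference, ∂[p,q] = q − p. For instance
  ∂[3,8] = [8] − [3].
As a 8×24 matrix over Z this has rank 7, with invariant factors (1,1,1,1,1,1,1).

The boundary map ∂_2: C_2 → C_1 maps a triangle to the signed sum of its edges. For instance
  ∂[1,5,8] = [5,8] − [1,8] + [1,5],
  ∂[1,2,5] = [2,5] − [1,5] + [1,2].
This gives a 24×16 integer matrix of rank 15; reducing to Smith normal form yields diagonal entries (1,1,1,1,1,1,1,1,1,1,1,1,1,1,1).

From H_k ≅ ker(∂_k) / im(∂_{k+1}) we obtain:

  H_0: rank C_0 − rank ∂_1 = 8 − 7 = 1, and the invariant factors of ∂_1 are all 1, so H_0 = Z.
  H_1: rank ker ∂_1 − rank ∂_2 = (24 − 7) − 15 = 2, and the invariant factors of ∂_2 are all 1, so H_1 = Z^2.
  H_2: rank ker ∂_2 − rank ∂_3 = (16 − 15) − 0 = 1, and there is no ∂_3, so H_2 = Z.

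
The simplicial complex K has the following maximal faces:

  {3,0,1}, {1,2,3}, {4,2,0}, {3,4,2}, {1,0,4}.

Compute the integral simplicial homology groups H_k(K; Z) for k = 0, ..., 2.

H_0 = Z,  H_1 = Z,  H_2 = 0.

Take the total order 0 < 1 < 2 < 3 < 4 on the vertex set. Then K (dimension 2) consists of the simplices:

  0-simplices (5): [0], [1], [2], [3], [4]
  1-simplices (10): [0,1], [0,2], [0,3], [0,4], [1,2], [1,3], [1,4], [2,3], [2,4], [3,4]
  2-simplices (5): [0,1,3], [0,1,4], [0,2,4], [1,2,3], [2,3,4]

giving chain groups C_0 ≅ Z^5, C_1 ≅ Z^10, C_2 ≅ Z^5.

∂_1: C_1 → C_0 maps an edge to its endpoints' difference, ∂[p,q] = q − p. For instance
  ∂[0,4] = [4] − [0].
As a 5×10 matrix over Z this has rank 4, with invariant factors (1,1,1,1).

Boundary ∂_2: C_2 → C_1 maps a triangle to the signed sum of its edges. For instance
  ∂[2,3,4] = [3,4] − [2,4] + [2,3],
  ∂[0,1,4] = [1,4] − [0,4] + [0,1].
The resulting 10×5 matrix has rank 5, and its Smith normal form has invariant factors (1,1,1,1,1).

Reading off H_k = ker ∂_k / im ∂_{k+1}:

  H_0: rank C_0 − rank ∂_1 = 5 − 4 = 1, and the invariant factors of ∂_1 are all 1, so H_0 ≅ Z.
  H_1: rank ker ∂_1 − rank ∂_2 = (10 − 4) − 5 = 1, and the invariant factors of ∂_2 are all 1, so H_1 ≅ Z.
  H_2: rank ker ∂_2 − rank ∂_3 = (5 − 5) − 0 = 0, and there is no ∂_3, so H_2 ≅ 0.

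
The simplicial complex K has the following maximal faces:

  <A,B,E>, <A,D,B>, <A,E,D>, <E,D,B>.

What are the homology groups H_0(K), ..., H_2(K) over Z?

H_0 = Z,  H_1 = 0,  H_2 = Z.

Order the vertices as A < B < D < E. Listing each simplex with vertices in this order, K has dimension 2 with simplices:

  0-simplices (4): A, B, D, E
  1-simplices (6): AB, AD, AE, BD, BE, DE
  2-simplices (4): ABD, ABE, ADE, BDE

Hence C_0 ≅ Z^4, C_1 ≅ Z^6, C_2 ≅ Z^4.

Boundary ∂_1: C_1 → C_0 sends each edge [p,q] (with p < q) to q − p. For instance
  ∂AE = E − A.
This gives a 4×6 integer matrix of rank 3; reducing to Smith normal form yields diagonal entries (1,1,1).

Boundary ∂_2: C_2 → C_1 acts by ∂[p,q,r] = [q,r] − [p,r] + [p,q]. For instance
  ∂BDE = DE − BE + BD,
  ∂ABD = BD − AD + AB.
The resulting 6×4 matrix has rank 3, and its Smith normal form has invariant factors (1,1,1).

From H_k ≅ ker(∂_k) / im(∂_{k+1}) we obtain:

  H_0: rank C_0 − rank ∂_1 = 4 − 3 = 1, and the invariant factors of ∂_1 are all 1, so H_0 = Z.
  H_1: rank ker ∂_1 − rank ∂_2 = (6 − 3) − 3 = 0, and the invariant factors of ∂_2 are all 1, so H_1 = 0.
  H_2: rank ker ∂_2 − rank ∂_3 = (4 − 3) − 0 = 1, and there is no ∂_3, so H_2 = Z.

As a check, the Euler characteristic is 4 − 6 + 4 = 2, which agrees with 1 − 0 + 1 = 2.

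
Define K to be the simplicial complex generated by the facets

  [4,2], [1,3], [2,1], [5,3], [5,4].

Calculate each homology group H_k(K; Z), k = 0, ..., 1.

H_0 ≅ Z,  H_1 ≅ Z.

We work with the vertex ordering 1 < 2 < 3 < 4 < 5. The simplices of K, each written with vertices in increasing order, are:

  0-simplices (5): [1], [2], [3], [4], [5]
  1-simplices (5): [1,2], [1,3], [2,4], [3,5], [4,5]

giving chain groups C_0 ≅ Z^5, C_1 ≅ Z^5.

The boundary map ∂_1: C_1 → C_0 sends each edge [p,q] (with p < q) to q − p. For instance
  ∂[1,2] = [2] − [1].
This gives a 5×5 integer matrix of rank 4; reducing to Smith normal form yields diagonal entries (1,1,1,1).

Reading off H_k = ker ∂_k / im ∂_{k+1}:

  H_0: rank C_0 − rank ∂_1 = 5 − 4 = 1, and the invariant factors of ∂_1 are all 1, so H_0 = Z.
  H_1: rank ker ∂_1 − rank ∂_2 = (5 − 4) − 0 = 1, and there is no ∂_2, so H_1 = Z.

As a check, the Euler characteristic is 5 − 5 = 0, which agrees with 1 − 1 = 0.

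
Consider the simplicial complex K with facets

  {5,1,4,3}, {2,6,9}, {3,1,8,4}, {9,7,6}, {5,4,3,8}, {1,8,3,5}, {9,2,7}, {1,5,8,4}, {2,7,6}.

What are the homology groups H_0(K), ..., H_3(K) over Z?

Fix the vertex order 1 < 2 < 3 < 4 < 5 < 6 < 7 < 8 < 9 and write every simplex with vertices in increasing order. Then dim K = 3 and the simplices of K are:

  0-simplices (9): [1], [2], [3], [4], [5], [6], [7], [8], [9]
  1-simplices (16): [1,3], [1,4], [1,5], [1,8], [2,6], [2,7], [2,9], [3,4], [3,5], [3,8], [4,5], [4,8], [5,8], [6,7], [6,9], [7,9]
  2-simplices (14): [1,3,4], [1,3,5], [1,3,8], [1,4,5], [1,4,8], [1,5,8], [2,6,7], [2,6,9], [2,7,9], [3,4,5], [3,4,8], [3,5,8], [4,5,8], [6,7,9]
  3-simplices (5): [1,3,4,5], [1,3,4,8], [1,3,5,8], [1,4,5,8], [3,4,5,8]

so the chain groups are C_0 ≅ Z^9, C_1 ≅ Z^16, C_2 ≅ Z^14, C_3 ≅ Z^5.

∂_1: C_1 → C_0 maps an edge to its endpoints' difference, ∂[p,q] = q − p. For instance
  ∂[3,5] = [5] − [3].
The 9×16 boundary matrix has rank 7 and Smith normal form diag(1,1,1,1,1,1,1).

∂_2: C_2 → C_1 sends each 2-simplex [p,q,r] to [q,r] − [p,r] + [p,q]. For instance
  ∂[1,3,4] = [3,4] − [1,4] + [1,3],
  ∂[1,4,5] = [4,5] − [1,5] + [1,4].
The 16×14 boundary matrix has rank 9 and Smith normal form diag(1,1,1,1,1,1,1,1,1).

∂_3: C_3 → C_2 sends each 3-simplex σ to the alternating sum Σ_i (−1)^i (σ with its i-th vertex removed). For instance
  ∂[1,3,4,8] = [3,4,8] − [1,4,8] + [1,3,8] − [1,3,4],
  ∂[1,3,5,8] = [3,5,8] − [1,5,8] + [1,3,8] − [1,3,5].
The resulting 14×5 matrix has rank 4, and its Smith normal form has invariant factors (1,1,1,1).

Reading off H_k = ker ∂_k / im ∂_{k+1}:

  H_0: rank C_0 − rank ∂_1 = 9 − 7 = 2, and the invariant factors of ∂_1 are all 1, so H_0 ≅ Z^2.
  H_1: rank ker ∂_1 − rank ∂_2 = (16 − 7) − 9 = 0, and the invariant factors of ∂_2 are all 1, so H_1 ≅ 0.
  H_2: rank ker ∂_2 − rank ∂_3 = (14 − 9) − 4 = 1, and the invariant factors of ∂_3 are all 1, so H_2 ≅ Z.
  H_3: rank ker ∂_3 − rank ∂_4 = (5 − 4) − 0 = 1, and there is no ∂_4, so H_3 ≅ Z.

As a check, the Euler characteristic is 9 − 16 + 14 − 5 = 2, which agrees with 2 − 0 + 1 − 1 = 2.

H_0 ≅ Z^2,  H_1 = 0,  H_2 ≅ Z,  H_3 ≅ Z.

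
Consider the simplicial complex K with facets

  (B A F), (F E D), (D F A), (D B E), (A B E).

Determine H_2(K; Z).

H_2 = 0.

Order the vertices as A < B < D < E < F. Listing each simplex with vertices in this order, K has dimension 2 with simplices:

  0-simplices (5): A, B, D, E, F
  1-simplices (10): AB, AD, AE, AF, BD, BE, BF, DE, DF, EF
  2-simplices (5): ABE, ABF, ADF, BDE, DEF

giving chain groups C_0 ≅ Z^5, C_1 ≅ Z^10, C_2 ≅ Z^5.

The boundary map ∂_1: C_1 → C_0 is given by ∂[p,q] = [q] − [p]. For instance
  ∂AF = F − A.
The resulting 5×10 matrix has rank 4, and its Smith normal form has invariant factors (1,1,1,1).

The boundary map ∂_2: C_2 → C_1 acts by ∂[p,q,r] = [q,r] − [p,r] + [p,q]. For instance
  ∂ABE = BE − AE + AB,
  ∂ADF = DF − AF + AD.
This gives a 10×5 integer matrix of rank 5; reducing to Smith normal form yields diagonal entries (1,1,1,1,1).

Reading off H_k = ker ∂_k / im ∂_{k+1}:

  H_2: rank ker ∂_2 − rank ∂_3 = (5 − 5) − 0 = 0, and there is no ∂_3, so H_2 ≅ 0.

(K is a triangulation of the Möbius band.)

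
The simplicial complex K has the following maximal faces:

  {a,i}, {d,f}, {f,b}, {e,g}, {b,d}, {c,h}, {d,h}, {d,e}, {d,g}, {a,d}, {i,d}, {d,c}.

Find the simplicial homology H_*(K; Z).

We work with the vertex ordering a < b < c < d < e < f < g < h < i. The simplices of K, each written with vertices in increasing order, are:

  0-simplices (9): a, b, c, d, e, f, g, h, i
  1-simplices (12): ad, ai, bd, bf, cd, ch, de, df, dg, dh, di, eg

so the chain groups are C_0 ≅ Z^9, C_1 ≅ Z^12.

Boundary ∂_1: C_1 → C_0 is given by ∂[p,q] = [q] − [p]. For instance
  ∂cd = d − c.
This gives a 9×12 integer matrix of rank 8; reducing to Smith normal form yields diagonal entries (1,1,1,1,1,1,1,1).

From H_k ≅ ker(∂_k) / im(∂_{k+1}) we obtain:

  H_0: rank C_0 − rank ∂_1 = 9 − 8 = 1, and the invariant factors of ∂_1 are all 1, so H_0 ≅ Z.
  H_1: rank ker ∂_1 − rank ∂_2 = (12 − 8) − 0 = 4, and there is no ∂_2, so H_1 ≅ Z^4.

H_0 = Z,  H_1 = Z^4.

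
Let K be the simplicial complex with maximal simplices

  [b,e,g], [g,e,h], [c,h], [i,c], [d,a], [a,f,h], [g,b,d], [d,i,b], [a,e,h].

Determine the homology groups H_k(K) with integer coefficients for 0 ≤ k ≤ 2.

Fix the vertex order a < b < c < d < e < f < g < h < i and write every simplex with vertices in increasing order. Then dim K = 2 and the simplices of K are:

  0-simplices (9): a, b, c, d, e, f, g, h, i
  1-simplices (16): ad, ae, af, ah, bd, be, bg, bi, ch, ci, dg, di, eg, eh, fh, gh
  2-simplices (6): aeh, afh, bdg, bdi, beg, egh

so the chain groups are C_0 ≅ Z^9, C_1 ≅ Z^16, C_2 ≅ Z^6.

Boundary ∂_1: C_1 → C_0 maps an edge to its endpoints' difference, ∂[p,q] = q − p. For instance
  ∂ah = h − a.
The 9×16 boundary matrix has rank 8 and Smith normal form diag(1,1,1,1,1,1,1,1).

Boundary ∂_2: C_2 → C_1 acts by ∂[p,q,r] = [q,r] − [p,r] + [p,q]. For instance
  ∂aeh = eh − ah + ae,
  ∂bdi = di − bi + bd.
The 16×6 boundary matrix has rank 6 and Smith normal form diag(1,1,1,1,1,1).

Computing H_k = (kernel of ∂_k) / (image of ∂_{k+1}):

  H_0: rank C_0 − rank ∂_1 = 9 − 8 = 1, and the invariant factors of ∂_1 are all 1, so H_0 = Z.
  H_1: rank ker ∂_1 − rank ∂_2 = (16 − 8) − 6 = 2, and the invariant factors of ∂_2 are all 1, so H_1 = Z^2.
  H_2: rank ker ∂_2 − rank ∂_3 = (6 − 6) − 0 = 0, and there is no ∂_3, so H_2 = 0.

H_0 ≅ Z,  H_1 ≅ Z^2,  H_2 = 0.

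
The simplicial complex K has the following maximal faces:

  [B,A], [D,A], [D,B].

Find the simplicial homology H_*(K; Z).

Order the vertices as A < B < D. Listing each simplex with vertices in this order, K has dimension 1 with simplices:

  0-simplices (3): A, B, D
  1-simplices (3): AB, AD, BD

giving chain groups C_0 ≅ Z^3, C_1 ≅ Z^3.

∂_1: C_1 → C_0 sends each edge [p,q] (with p < q) to q − p. For instance
  ∂BD = D − B.
The 3×3 boundary matrix has rank 2 and Smith normal form diag(1,1).

Computing H_k = (kernel of ∂_k) / (image of ∂_{k+1}):

  H_0: rank C_0 − rank ∂_1 = 3 − 2 = 1, and the invariant factors of ∂_1 are all 1, so H_0 ≅ Z.
  H_1: rank ker ∂_1 − rank ∂_2 = (3 − 2) − 0 = 1, and there is no ∂_2, so H_1 ≅ Z.

(K is a triangulation of the circle S^1.)

H_0 = Z,  H_1 = Z.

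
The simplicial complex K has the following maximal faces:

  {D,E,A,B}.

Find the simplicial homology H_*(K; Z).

We work with the vertex ordering A < B < D < E. The simplices of K, each written with vertices in increasing order, are:

  0-simplices (4): A, B, D, E
  1-simplices (6): AB, AD, AE, BD, BE, DE
  2-simplices (4): ABD, ABE, ADE, BDE
  3-simplices (1): ABDE

giving chain groups C_0 ≅ Z^4, C_1 ≅ Z^6, C_2 ≅ Z^4, C_3 ≅ Z^1.

∂_1: C_1 → C_0 maps an edge to its endpoints' difference, ∂[p,q] = q − p.
The resulting 4×6 matrix has rank 3, and its Smith normal form has invariant factors (1,1,1).

Boundary ∂_2: C_2 → C_1 sends each 2-simplex [p,q,r] to [q,r] − [p,r] + [p,q]. For instance
  ∂ABE = BE − AE + AB,
  ∂ADE = DE − AE + AD.
The 6×4 boundary matrix has rank 3 and Smith normal form diag(1,1,1).

Boundary ∂_3: C_3 → C_2 sends each 3-simplex σ to the alternating sum Σ_i (−1)^i (σ with its i-th vertex removed). For instance
  ∂ABDE = BDE − ADE + ABE − ABD.
As a 4×1 matrix over Z this has rank 1, with invariant factors (1).

From H_k ≅ ker(∂_k) / im(∂_{k+1}) we obtain:

  H_0: rank C_0 − rank ∂_1 = 4 − 3 = 1, and the invariant factors of ∂_1 are all 1, so H_0 = Z.
  H_1: rank ker ∂_1 − rank ∂_2 = (6 − 3) − 3 = 0, and the invariant factors of ∂_2 are all 1, so H_1 = 0.
  H_2: rank ker ∂_2 − rank ∂_3 = (4 − 3) − 1 = 0, and the invariant factors of ∂_3 are all 1, so H_2 = 0.
  H_3: rank ker ∂_3 − rank ∂_4 = (1 − 1) − 0 = 0, and there is no ∂_4, so H_3 = 0.

As a check, the Euler characteristic is 4 − 6 + 4 − 1 = 1, which agrees with 1 − 0 + 0 − 0 = 1.

H_0 ≅ Z,  H_1 = 0,  H_2 = 0,  H_3 = 0.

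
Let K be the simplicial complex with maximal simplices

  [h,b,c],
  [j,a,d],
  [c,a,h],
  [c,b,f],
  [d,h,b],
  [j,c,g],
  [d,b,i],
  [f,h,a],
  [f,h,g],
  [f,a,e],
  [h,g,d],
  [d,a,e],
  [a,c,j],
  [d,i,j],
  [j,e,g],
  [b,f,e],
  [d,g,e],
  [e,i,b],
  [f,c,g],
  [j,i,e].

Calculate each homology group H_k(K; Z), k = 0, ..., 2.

H_0 = Z,  H_1 = Z ⊕ Z/2Z,  H_2 = 0.

We work with the vertex ordering a < b < c < d < e < f < g < h < i < j. The simplices of K, each written with vertices in increasing order, are:

  0-simplices (10): a, b, c, d, e, f, g, h, i, j
  1-simplices (30): ac, ad, ae, af, ah, aj, bc, bd, be, bf, bh, bi, cf, cg, ch, cj, de, dg, dh, di, dj, ef, eg, ei, ej, fg, fh, gh, gj, ij
  2-simplices (20): ach, acj, ade, adj, aef, afh, bcf, bch, bdh, bdi, bef, bei, cfg, cgj, deg, dgh, dij, egj, eij, fgh

so the chain groups are C_0 ≅ Z^10, C_1 ≅ Z^30, C_2 ≅ Z^20.

Boundary ∂_1: C_1 → C_0 maps an edge to its endpoints' difference, ∂[p,q] = q − p.
The resulting 10×30 matrix has rank 9, and its Smith normal form has invariant factors (1,1,1,1,1,1,1,1,1).

∂_2: C_2 → C_1 acts by ∂[p,q,r] = [q,r] − [p,r] + [p,q]. For instance
  ∂cfg = fg − cg + cf,
  ∂fgh = gh − fh + fg.
As a 30×20 matrix over Z this has rank 20, with invariant factors (1,1,1,1,1,1,1,1,1,1,1,1,1,1,1,1,1,1,1,2).

From H_k ≅ ker(∂_k) / im(∂_{k+1}) we obtain:

  H_0: rank C_0 − rank ∂_1 = 10 − 9 = 1, and the invariant factors of ∂_1 are all 1, so H_0 = Z.
  H_1: rank ker ∂_1 − rank ∂_2 = (30 − 9) − 20 = 1, and ∂_2 has invariant factor 2 > 1, so H_1 = Z ⊕ Z/2Z.
  H_2: rank ker ∂_2 − rank ∂_3 = (20 − 20) − 0 = 0, and there is no ∂_3, so H_2 = 0.

As a check, the Euler characteristic is 10 − 30 + 20 = 0, which agrees with 1 − 1 + 0 = 0.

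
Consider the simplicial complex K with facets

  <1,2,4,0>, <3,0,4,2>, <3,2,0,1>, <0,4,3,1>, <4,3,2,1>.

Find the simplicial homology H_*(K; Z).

K has 5 vertices, 10 edges, 10 triangles, 5 3-simplices.
rank ∂_0 = 0, rank ∂_1 = 4 ⇒ b_0 = 5 − 0 − 4 = 1; all invariant factors of ∂_1 are 1 so no torsion. So H_0 = Z.
rank ∂_1 = 4, rank ∂_2 = 6 ⇒ b_1 = 10 − 4 − 6 = 0; all invariant factors of ∂_2 are 1 so no torsion. So H_1 = 0.
rank ∂_2 = 6, rank ∂_3 = 4 ⇒ b_2 = 10 − 6 − 4 = 0; all invariant factors of ∂_3 are 1 so no torsion. So H_2 = 0.
rank ∂_3 = 4, rank ∂_4 = 0 ⇒ b_3 = 5 − 4 − 0 = 1. So H_3 = Z.

H_0 ≅ Z,  H_1 = 0,  H_2 = 0,  H_3 ≅ Z.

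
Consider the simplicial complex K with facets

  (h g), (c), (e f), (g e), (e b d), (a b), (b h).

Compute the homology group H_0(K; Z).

Take the total order a < b < c < d < e < f < g < h on the vertex set. Then K (dimension 2) consists of the simplices:

  0-simplices (8): a, b, c, d, e, f, g, h
  1-simplices (8): ab, bd, be, bh, de, ef, eg, gh
  2-simplices (1): bde

Hence C_0 ≅ Z^8, C_1 ≅ Z^8, C_2 ≅ Z^1.

Boundary ∂_1: C_1 → C_0 is given by ∂[p,q] = [q] − [p]. For instance
  ∂ef = f − e.
The resulting 8×8 matrix has rank 6, and its Smith normal form has invariant factors (1,1,1,1,1,1).

Boundary ∂_2: C_2 → C_1 maps a triangle to the signed sum of its edges. For instance
  ∂bde = de − be + bd.
This gives a 8×1 integer matrix of rank 1; reducing to Smith normal form yields diagonal entries (1).

Now H_k = ker ∂_k / im ∂_{k+1}, so:

  H_0: rank C_0 − rank ∂_1 = 8 − 6 = 2, and the invariant factors of ∂_1 are all 1, so H_0 = Z^2.

H_0 ≅ Z^2.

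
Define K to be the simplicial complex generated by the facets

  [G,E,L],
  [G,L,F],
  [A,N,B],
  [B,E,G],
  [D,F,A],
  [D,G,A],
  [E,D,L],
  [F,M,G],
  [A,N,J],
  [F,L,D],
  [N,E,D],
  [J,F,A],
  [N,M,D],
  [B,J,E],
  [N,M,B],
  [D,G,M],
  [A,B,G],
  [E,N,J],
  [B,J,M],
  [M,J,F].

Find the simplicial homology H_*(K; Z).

H_0 = Z,  H_1 = Z ⊕ Z/2,  H_2 = 0.

We work with the vertex ordering A < B < D < E < F < G < J < L < M < N. The simplices of K, each written with vertices in increasing order, are:

  0-simplices (10): A, B, D, E, F, G, J, L, M, N
  1-simplices (30): AB, AD, AF, AG, AJ, AN, BE, BG, BJ, BM, BN, DE, DF, DG, DL, DM, DN, EG, EJ, EL, EN, FG, FJ, FL, FM, GL, GM, JM, JN, MN
  2-simplices (20): ABG, ABN, ADF, ADG, AFJ, AJN, BEG, BEJ, BJM, BMN, DEL, DEN, DFL, DGM, DMN, EGL, EJN, FGL, FGM, FJM

Hence C_0 ≅ Z^10, C_1 ≅ Z^30, C_2 ≅ Z^20.

Boundary ∂_1: C_1 → C_0 sends each edge [p,q] (with p < q) to q − p. For instance
  ∂FL = L − F.
This gives a 10×30 integer matrix of rank 9; reducing to Smith normal form yields diagonal entries (1,1,1,1,1,1,1,1,1).

The boundary map ∂_2: C_2 → C_1 sends each 2-simplex [p,q,r] to [q,r] − [p,r] + [p,q]. For instance
  ∂ADF = DF − AF + AD,
  ∂DEL = EL − DL + DE.
As a 30×20 matrix over Z this has rank 20, with invariant factors (1,1,1,1,1,1,1,1,1,1,1,1,1,1,1,1,1,1,1,2).

Now H_k = ker ∂_k / im ∂_{k+1}, so:

  H_0: rank C_0 − rank ∂_1 = 10 − 9 = 1, and the invariant factors of ∂_1 are all 1, so H_0 ≅ Z.
  H_1: rank ker ∂_1 − rank ∂_2 = (30 − 9) − 20 = 1, and ∂_2 has invariant factor 2 > 1, so H_1 ≅ Z ⊕ Z/2.
  H_2: rank ker ∂_2 − rank ∂_3 = (20 − 20) − 0 = 0, and there is no ∂_3, so H_2 ≅ 0.

(K is a triangulation of the Klein bottle.)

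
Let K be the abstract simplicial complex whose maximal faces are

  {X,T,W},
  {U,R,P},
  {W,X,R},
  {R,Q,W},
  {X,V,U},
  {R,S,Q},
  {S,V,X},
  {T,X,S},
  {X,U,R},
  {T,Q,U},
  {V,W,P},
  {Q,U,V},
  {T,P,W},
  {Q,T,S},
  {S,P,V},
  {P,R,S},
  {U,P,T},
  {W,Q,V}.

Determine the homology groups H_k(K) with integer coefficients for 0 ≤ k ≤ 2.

Take the total order P < Q < R < S < T < U < V < W < X on the vertex set. Then K (dimension 2) consists of the simplices:

  0-simplices (9): P, Q, R, S, T, U, V, W, X
  1-simplices (27): PR, PS, PT, PU, PV, PW, QR, QS, QT, QU, QV, QW, RS, RU, RW, RX, ST, SV, SX, TU, TW, TX, UV, UX, VW, VX, WX
  2-simplices (18): PRS, PRU, PSV, PTU, PTW, PVW, QRS, QRW, QST, QTU, QUV, QVW, RUX, RWX, STX, SVX, TWX, UVX

so the chain groups are C_0 ≅ Z^9, C_1 ≅ Z^27, C_2 ≅ Z^18.

Boundary ∂_1: C_1 → C_0 is given by ∂[p,q] = [q] − [p]. For instance
  ∂SX = X − S.
The 9×27 boundary matrix has rank 8 and Smith normal form diag(1,1,1,1,1,1,1,1).

Boundary ∂_2: C_2 → C_1 sends each 2-simplex [p,q,r] to [q,r] − [p,r] + [p,q]. For instance
  ∂QST = ST − QT + QS,
  ∂TWX = WX − TX + TW.
The resulting 27×18 matrix has rank 17, and its Smith normal form has invariant factors (1,1,1,1,1,1,1,1,1,1,1,1,1,1,1,1,1).

Reading off H_k = ker ∂_k / im ∂_{k+1}:

  H_0: rank C_0 − rank ∂_1 = 9 − 8 = 1, and the invariant factors of ∂_1 are all 1, so H_0 ≅ Z.
  H_1: rank ker ∂_1 − rank ∂_2 = (27 − 8) − 17 = 2, and the invariant factors of ∂_2 are all 1, so H_1 ≅ Z^2.
  H_2: rank ker ∂_2 − rank ∂_3 = (18 − 17) − 0 = 1, and there is no ∂_3, so H_2 ≅ Z.

H_0 ≅ Z,  H_1 ≅ Z^2,  H_2 ≅ Z.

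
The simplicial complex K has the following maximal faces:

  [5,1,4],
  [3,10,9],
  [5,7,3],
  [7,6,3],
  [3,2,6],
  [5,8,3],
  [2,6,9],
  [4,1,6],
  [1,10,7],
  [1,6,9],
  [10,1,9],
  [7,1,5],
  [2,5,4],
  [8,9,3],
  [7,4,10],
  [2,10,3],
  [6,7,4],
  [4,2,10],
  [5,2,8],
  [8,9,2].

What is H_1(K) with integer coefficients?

H_1 ≅ Z ⊕ Z/2Z.

Take the total order 1 < 2 < 3 < 4 < 5 < 6 < 7 < 8 < 9 < 10 on the vertex set. Then K (dimension 2) consists of the simplices:

  0-simplices (10): [1], [2], [3], [4], [5], [6], [7], [8], [9], [10]
  1-simplices (30): (30 of them)
  2-simplices (20): (20 of them)

Hence C_0 ≅ Z^10, C_1 ≅ Z^30, C_2 ≅ Z^20.

Boundary ∂_1: C_1 → C_0 sends each edge [p,q] (with p < q) to q − p. For instance
  ∂[6,9] = [9] − [6].
This gives a 10×30 integer matrix of rank 9; reducing to Smith normal form yields diagonal entries (1,1,1,1,1,1,1,1,1).

Boundary ∂_2: C_2 → C_1 acts by ∂[p,q,r] = [q,r] − [p,r] + [p,q]. For instance
  ∂[2,6,9] = [6,9] − [2,9] + [2,6],
  ∂[2,5,8] = [5,8] − [2,8] + [2,5].
The 30×20 boundary matrix has rank 20 and Smith normal form diag(1,1,1,1,1,1,1,1,1,1,1,1,1,1,1,1,1,1,1,2).

From H_k ≅ ker(∂_k) / im(∂_{k+1}) we obtain:

  H_1: rank ker ∂_1 − rank ∂_2 = (30 − 9) − 20 = 1, and ∂_2 has invariant factor 2 > 1, so H_1 = Z ⊕ Z/2Z.

(K is a triangulation of the Klein bottle.)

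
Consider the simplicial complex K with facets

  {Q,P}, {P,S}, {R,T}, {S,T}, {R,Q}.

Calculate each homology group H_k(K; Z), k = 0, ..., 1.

K has 5 vertices, 5 edges.
rank ∂_0 = 0, rank ∂_1 = 4 ⇒ b_0 = 5 − 0 − 4 = 1; all invariant factors of ∂_1 are 1 so no torsion. So H_0 ≅ Z.
rank ∂_1 = 4, rank ∂_2 = 0 ⇒ b_1 = 5 − 4 − 0 = 1. So H_1 ≅ Z.

H_0 ≅ Z,  H_1 ≅ Z.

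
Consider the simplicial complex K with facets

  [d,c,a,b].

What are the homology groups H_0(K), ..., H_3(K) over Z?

H_0 ≅ Z,  H_1 = 0,  H_2 = 0,  H_3 = 0.

K has 4 vertices, 6 edges, 4 triangles, 1 3-simplex.
rank ∂_0 = 0, rank ∂_1 = 3 ⇒ b_0 = 4 − 0 − 3 = 1; all invariant factors of ∂_1 are 1 so no torsion. So H_0 = Z.
rank ∂_1 = 3, rank ∂_2 = 3 ⇒ b_1 = 6 − 3 − 3 = 0; all invariant factors of ∂_2 are 1 so no torsion. So H_1 = 0.
rank ∂_2 = 3, rank ∂_3 = 1 ⇒ b_2 = 4 − 3 − 1 = 0; all invariant factors of ∂_3 are 1 so no torsion. So H_2 = 0.
rank ∂_3 = 1, rank ∂_4 = 0 ⇒ b_3 = 1 − 1 − 0 = 0. So H_3 = 0.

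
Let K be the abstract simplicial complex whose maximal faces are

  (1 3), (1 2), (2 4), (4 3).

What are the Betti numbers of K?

We work with the vertex ordering 1 < 2 < 3 < 4. The simplices of K, each written with vertices in increasing order, are:

  0-simplices (4): [1], [2], [3], [4]
  1-simplices (4): [1,2], [1,3], [2,4], [3,4]

Hence C_0 ≅ Z^4, C_1 ≅ Z^4.

Boundary ∂_1: C_1 → C_0 is given by ∂[p,q] = [q] − [p]. For instance
  ∂[1,2] = [2] − [1].
This gives a 4×4 integer matrix of rank 3; reducing to Smith normal form yields diagonal entries (1,1,1).

Computing H_k = (kernel of ∂_k) / (image of ∂_{k+1}):

  H_0: rank C_0 − rank ∂_1 = 4 − 3 = 1, and the invariant factors of ∂_1 are all 1, so H_0 = Z.
  H_1: rank ker ∂_1 − rank ∂_2 = (4 − 3) − 0 = 1, and there is no ∂_2, so H_1 = Z.

As a check, the Euler characteristic is 4 − 4 = 0, which agrees with 1 − 1 = 0.

Hence the Betti numbers are b_0 = 1, b_1 = 1.

b_0 = 1, b_1 = 1.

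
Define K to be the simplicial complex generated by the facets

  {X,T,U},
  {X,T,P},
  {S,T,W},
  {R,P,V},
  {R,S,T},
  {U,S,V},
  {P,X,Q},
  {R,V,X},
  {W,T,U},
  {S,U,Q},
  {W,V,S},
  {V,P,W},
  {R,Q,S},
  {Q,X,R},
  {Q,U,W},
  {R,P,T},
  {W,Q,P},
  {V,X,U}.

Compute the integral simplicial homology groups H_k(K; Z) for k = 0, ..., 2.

We work with the vertex ordering P < Q < R < S < T < U < V < W < X. The simplices of K, each written with vertices in increasing order, are:

  0-simplices (9): P, Q, R, S, T, U, V, W, X
  1-simplices (27): PQ, PR, PT, PV, PW, PX, QR, QS, QU, QW, QX, RS, RT, RV, RX, ST, SU, SV, SW, TU, TW, TX, UV, UW, UX, VW, VX
  2-simplices (18): PQW, PQX, PRT, PRV, PTX, PVW, QRS, QRX, QSU, QUW, RST, RVX, STW, SUV, SVW, TUW, TUX, UVX

so the chain groups are C_0 ≅ Z^9, C_1 ≅ Z^27, C_2 ≅ Z^18.

The boundary map ∂_1: C_1 → C_0 sends each edge [p,q] (with p < q) to q − p.
The resulting 9×27 matrix has rank 8, and its Smith normal form has invariant factors (1,1,1,1,1,1,1,1).

∂_2: C_2 → C_1 acts by ∂[p,q,r] = [q,r] − [p,r] + [p,q]. For instance
  ∂PTX = TX − PX + PT,
  ∂TUW = UW − TW + TU.
The resulting 27×18 matrix has rank 18, and its Smith normal form has invariant factors (1,1,1,1,1,1,1,1,1,1,1,1,1,1,1,1,1,2).

From H_k ≅ ker(∂_k) / im(∂_{k+1}) we obtain:

  H_0: rank C_0 − rank ∂_1 = 9 − 8 = 1, and the invariant factors of ∂_1 are all 1, so H_0 = Z.
  H_1: rank ker ∂_1 − rank ∂_2 = (27 − 8) − 18 = 1, and ∂_2 has invariant factor 2 > 1, so H_1 = Z ⊕ Z/2.
  H_2: rank ker ∂_2 − rank ∂_3 = (18 − 18) − 0 = 0, and there is no ∂_3, so H_2 = 0.

As a check, the Euler characteristic is 9 − 27 + 18 = 0, which agrees with 1 − 1 + 0 = 0.
(K is a triangulation of the Klein bottle.)

H_0 = Z,  H_1 = Z ⊕ Z/2,  H_2 = 0.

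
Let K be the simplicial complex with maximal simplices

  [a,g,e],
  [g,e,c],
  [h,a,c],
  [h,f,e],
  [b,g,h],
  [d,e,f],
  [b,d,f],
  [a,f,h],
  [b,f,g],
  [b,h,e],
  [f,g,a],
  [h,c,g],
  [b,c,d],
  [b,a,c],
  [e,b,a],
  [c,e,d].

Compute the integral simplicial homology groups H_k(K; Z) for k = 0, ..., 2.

H_0 ≅ Z,  H_1 ≅ Z^2,  H_2 ≅ Z.

We work with the vertex ordering a < b < c < d < e < f < g < h. The simplices of K, each written with vertices in increasing order, are:

  0-simplices (8): a, b, c, d, e, f, g, h
  1-simplices (24): ab, ac, ae, af, ag, ah, bc, bd, be, bf, bg, bh, cd, ce, cg, ch, de, df, ef, eg, eh, fg, fh, gh
  2-simplices (16): abc, abe, ach, aeg, afg, afh, bcd, bdf, beh, bfg, bgh, cde, ceg, cgh, def, efh

so the chain groups are C_0 ≅ Z^8, C_1 ≅ Z^24, C_2 ≅ Z^16.

∂_1: C_1 → C_0 maps an edge to its endpoints' difference, ∂[p,q] = q − p. For instance
  ∂be = e − b.
As a 8×24 matrix over Z this has rank 7, with invariant factors (1,1,1,1,1,1,1).

The boundary map ∂_2: C_2 → C_1 sends each 2-simplex [p,q,r] to [q,r] − [p,r] + [p,q]. For instance
  ∂bgh = gh − bh + bg,
  ∂aeg = eg − ag + ae.
The 24×16 boundary matrix has rank 15 and Smith normal form diag(1,1,1,1,1,1,1,1,1,1,1,1,1,1,1).

Now H_k = ker ∂_k / im ∂_{k+1}, so:

  H_0: rank C_0 − rank ∂_1 = 8 − 7 = 1, and the invariant factors of ∂_1 are all 1, so H_0 = Z.
  H_1: rank ker ∂_1 − rank ∂_2 = (24 − 7) − 15 = 2, and the invariant factors of ∂_2 are all 1, so H_1 = Z^2.
  H_2: rank ker ∂_2 − rank ∂_3 = (16 − 15) − 0 = 1, and there is no ∂_3, so H_2 = Z.

As a check, the Euler characteristic is 8 − 24 + 16 = 0, which agrees with 1 − 2 + 1 = 0.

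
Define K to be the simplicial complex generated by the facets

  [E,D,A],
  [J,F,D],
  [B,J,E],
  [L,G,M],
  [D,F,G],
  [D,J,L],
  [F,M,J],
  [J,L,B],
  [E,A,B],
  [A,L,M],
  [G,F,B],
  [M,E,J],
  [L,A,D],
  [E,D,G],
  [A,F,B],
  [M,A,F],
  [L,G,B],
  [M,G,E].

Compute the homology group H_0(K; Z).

H_0 ≅ Z.

Fix the vertex order A < B < D < E < F < G < J < L < M and write every simplex with vertices in increasing order. Then dim K = 2 and the simplices of K are:

  0-simplices (9): A, B, D, E, F, G, J, L, M
  1-simplices (27): AB, AD, AE, AF, AL, AM, BE, BF, BG, BJ, BL, DE, DF, DG, DJ, DL, EG, EJ, EM, FG, FJ, FM, GL, GM, JL, JM, LM
  2-simplices (18): ABE, ABF, ADE, ADL, AFM, ALM, BEJ, BFG, BGL, BJL, DEG, DFG, DFJ, DJL, EGM, EJM, FJM, GLM

Hence C_0 ≅ Z^9, C_1 ≅ Z^27, C_2 ≅ Z^18.

Boundary ∂_1: C_1 → C_0 is given by ∂[p,q] = [q] − [p]. For instance
  ∂EG = G − E.
This gives a 9×27 integer matrix of rank 8; reducing to Smith normal form yields diagonal entries (1,1,1,1,1,1,1,1).

Boundary ∂_2: C_2 → C_1 acts by ∂[p,q,r] = [q,r] − [p,r] + [p,q]. For instance
  ∂BGL = GL − BL + BG,
  ∂EGM = GM − EM + EG.
The resulting 27×18 matrix has rank 17, and its Smith normal form has invariant factors (1,1,1,1,1,1,1,1,1,1,1,1,1,1,1,1,1).

Reading off H_k = ker ∂_k / im ∂_{k+1}:

  H_0: rank C_0 − rank ∂_1 = 9 − 8 = 1, and the invariant factors of ∂_1 are all 1, so H_0 = Z.

(K is a triangulation of the torus T^2.)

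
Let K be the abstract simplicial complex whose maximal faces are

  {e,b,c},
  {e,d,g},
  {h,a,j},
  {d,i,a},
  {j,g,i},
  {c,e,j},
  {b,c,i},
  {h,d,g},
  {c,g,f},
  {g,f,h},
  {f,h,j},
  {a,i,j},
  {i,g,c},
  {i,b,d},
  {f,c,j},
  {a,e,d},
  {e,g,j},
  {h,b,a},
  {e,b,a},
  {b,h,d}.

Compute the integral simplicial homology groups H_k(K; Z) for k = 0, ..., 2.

K has 10 vertices, 30 edges, 20 triangles.
rank ∂_0 = 0, rank ∂_1 = 9 ⇒ b_0 = 10 − 0 − 9 = 1; all invariant factors of ∂_1 are 1 so no torsion. So H_0 ≅ Z.
rank ∂_1 = 9, rank ∂_2 = 20 ⇒ b_1 = 30 − 9 − 20 = 1; ∂_2 has invariant factor(s) [2] giving torsion. So H_1 ≅ Z × Z/2.
rank ∂_2 = 20, rank ∂_3 = 0 ⇒ b_2 = 20 − 20 − 0 = 0. So H_2 ≅ 0.

H_0 = Z,  H_1 = Z × Z/2,  H_2 = 0.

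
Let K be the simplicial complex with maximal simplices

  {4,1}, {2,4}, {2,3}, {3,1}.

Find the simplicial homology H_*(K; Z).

H_0 ≅ Z,  H_1 ≅ Z.

Take the total order 1 < 2 < 3 < 4 on the vertex set. Then K (dimension 1) consists of the simplices:

  0-simplices (4): [1], [2], [3], [4]
  1-simplices (4): [1,3], [1,4], [2,3], [2,4]

giving chain groups C_0 ≅ Z^4, C_1 ≅ Z^4.

Boundary ∂_1: C_1 → C_0 maps an edge to its endpoints' difference, ∂[p,q] = q − p. For instance
  ∂[1,4] = [4] − [1].
The 4×4 boundary matrix has rank 3 and Smith normal form diag(1,1,1).

Reading off H_k = ker ∂_k / im ∂_{k+1}:

  H_0: rank C_0 − rank ∂_1 = 4 − 3 = 1, and the invariant factors of ∂_1 are all 1, so H_0 = Z.
  H_1: rank ker ∂_1 − rank ∂_2 = (4 − 3) − 0 = 1, and there is no ∂_2, so H_1 = Z.

(K is a triangulation of the circle S^1.)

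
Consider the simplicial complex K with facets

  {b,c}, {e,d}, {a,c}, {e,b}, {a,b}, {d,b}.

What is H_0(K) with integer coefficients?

H_0 ≅ Z.

Order the vertices as a < b < c < d < e. Listing each simplex with vertices in this order, K has dimension 1 with simplices:

  0-simplices (5): a, b, c, d, e
  1-simplices (6): ab, ac, bc, bd, be, de

giving chain groups C_0 ≅ Z^5, C_1 ≅ Z^6.

The boundary map ∂_1: C_1 → C_0 is given by ∂[p,q] = [q] − [p].
The 5×6 boundary matrix has rank 4 and Smith normal form diag(1,1,1,1).

From H_k ≅ ker(∂_k) / im(∂_{k+1}) we obtain:

  H_0: rank C_0 − rank ∂_1 = 5 − 4 = 1, and the invariant factors of ∂_1 are all 1, so H_0 ≅ Z.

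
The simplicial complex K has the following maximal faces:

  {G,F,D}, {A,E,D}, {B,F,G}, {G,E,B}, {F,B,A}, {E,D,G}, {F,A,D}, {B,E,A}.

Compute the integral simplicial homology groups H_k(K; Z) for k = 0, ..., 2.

Take the total order A < B < D < E < F < G on the vertex set. Then K (dimension 2) consists of the simplices:

  0-simplices (6): A, B, D, E, F, G
  1-simplices (12): AB, AD, AE, AF, BE, BF, BG, DE, DF, DG, EG, FG
  2-simplices (8): ABE, ABF, ADE, ADF, BEG, BFG, DEG, DFG

so the chain groups are C_0 ≅ Z^6, C_1 ≅ Z^12, C_2 ≅ Z^8.

∂_1: C_1 → C_0 maps an edge to its endpoints' difference, ∂[p,q] = q − p. For instance
  ∂AB = B − A.
The resulting 6×12 matrix has rank 5, and its Smith normal form has invariant factors (1,1,1,1,1).

∂_2: C_2 → C_1 maps a triangle to the signed sum of its edges. For instance
  ∂ADE = DE − AE + AD,
  ∂ABE = BE − AE + AB.
The resulting 12×8 matrix has rank 7, and its Smith normal form has invariant factors (1,1,1,1,1,1,1).

From H_k ≅ ker(∂_k) / im(∂_{k+1}) we obtain:

  H_0: rank C_0 − rank ∂_1 = 6 − 5 = 1, and the invariant factors of ∂_1 are all 1, so H_0 ≅ Z.
  H_1: rank ker ∂_1 − rank ∂_2 = (12 − 5) − 7 = 0, and the invariant factors of ∂_2 are all 1, so H_1 ≅ 0.
  H_2: rank ker ∂_2 − rank ∂_3 = (8 − 7) − 0 = 1, and there is no ∂_3, so H_2 ≅ Z.

As a check, the Euler characteristic is 6 − 12 + 8 = 2, which agrees with 1 − 0 + 1 = 2.

H_0 = Z,  H_1 = 0,  H_2 = Z.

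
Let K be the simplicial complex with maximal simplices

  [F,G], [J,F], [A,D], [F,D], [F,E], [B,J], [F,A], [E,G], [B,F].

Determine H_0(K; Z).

H_0 ≅ Z.

We work with the vertex ordering A < B < D < E < F < G < J. The simplices of K, each written with vertices in increasing order, are:

  0-simplices (7): A, B, D, E, F, G, J
  1-simplices (9): AD, AF, BF, BJ, DF, EF, EG, FG, FJ

giving chain groups C_0 ≅ Z^7, C_1 ≅ Z^9.

Boundary ∂_1: C_1 → C_0 sends each edge [p,q] (with p < q) to q − p. For instance
  ∂EG = G − E.
This gives a 7×9 integer matrix of rank 6; reducing to Smith normal form yields diagonal entries (1,1,1,1,1,1).

Now H_k = ker ∂_k / im ∂_{k+1}, so:

  H_0: rank C_0 − rank ∂_1 = 7 − 6 = 1, and the invariant factors of ∂_1 are all 1, so H_0 ≅ Z.

(K is a triangulation of a wedge of 3 circles.)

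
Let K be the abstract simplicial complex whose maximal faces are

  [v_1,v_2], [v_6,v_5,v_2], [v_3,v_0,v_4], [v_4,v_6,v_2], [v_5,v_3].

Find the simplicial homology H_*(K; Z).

H_0 ≅ Z,  H_1 ≅ Z,  H_2 = 0.

We work with the vertex ordering v_0 < v_1 < v_2 < v_3 < v_4 < v_5 < v_6. The simplices of K, each written with vertices in increasing order, are:

  0-simplices (7): [v_0], [v_1], [v_2], [v_3], [v_4], [v_5], [v_6]
  1-simplices (10): [v_0,v_3], [v_0,v_4], [v_1,v_2], [v_2,v_4], [v_2,v_5], [v_2,v_6], [v_3,v_4], [v_3,v_5], [v_4,v_6], [v_5,v_6]
  2-simplices (3): [v_0,v_3,v_4], [v_2,v_4,v_6], [v_2,v_5,v_6]

giving chain groups C_0 ≅ Z^7, C_1 ≅ Z^10, C_2 ≅ Z^3.

Boundary ∂_1: C_1 → C_0 sends each edge [p,q] (with p < q) to q − p.
The 7×10 boundary matrix has rank 6 and Smith normal form diag(1,1,1,1,1,1).

The boundary map ∂_2: C_2 → C_1 sends each 2-simplex [p,q,r] to [q,r] − [p,r] + [p,q]. For instance
  ∂[v_2,v_5,v_6] = [v_5,v_6] − [v_2,v_6] + [v_2,v_5],
  ∂[v_2,v_4,v_6] = [v_4,v_6] − [v_2,v_6] + [v_2,v_4].
As a 10×3 matrix over Z this has rank 3, with invariant factors (1,1,1).

From H_k ≅ ker(∂_k) / im(∂_{k+1}) we obtain:

  H_0: rank C_0 − rank ∂_1 = 7 − 6 = 1, and the invariant factors of ∂_1 are all 1, so H_0 = Z.
  H_1: rank ker ∂_1 − rank ∂_2 = (10 − 6) − 3 = 1, and the invariant factors of ∂_2 are all 1, so H_1 = Z.
  H_2: rank ker ∂_2 − rank ∂_3 = (3 − 3) − 0 = 0, and there is no ∂_3, so H_2 = 0.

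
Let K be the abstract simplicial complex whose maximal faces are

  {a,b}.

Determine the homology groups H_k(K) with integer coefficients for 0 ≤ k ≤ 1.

H_0 = Z,  H_1 = 0.

Fix the vertex order a < b and write every simplex with vertices in increasing order. Then dim K = 1 and the simplices of K are:

  0-simplices (2): a, b
  1-simplices (1): ab

Hence C_0 ≅ Z^2, C_1 ≅ Z^1.

∂_1: C_1 → C_0 is given by ∂[p,q] = [q] − [p]. For instance
  ∂ab = b − a.
The resulting 2×1 matrix has rank 1, and its Smith normal form has invariant factors (1).

Computing H_k = (kernel of ∂_k) / (image of ∂_{k+1}):

  H_0: rank C_0 − rank ∂_1 = 2 − 1 = 1, and the invariant factors of ∂_1 are all 1, so H_0 ≅ Z.
  H_1: rank ker ∂_1 − rank ∂_2 = (1 − 1) − 0 = 0, and there is no ∂_2, so H_1 ≅ 0.

As a check, the Euler characteristic is 2 − 1 = 1, which agrees with 1 − 0 = 1.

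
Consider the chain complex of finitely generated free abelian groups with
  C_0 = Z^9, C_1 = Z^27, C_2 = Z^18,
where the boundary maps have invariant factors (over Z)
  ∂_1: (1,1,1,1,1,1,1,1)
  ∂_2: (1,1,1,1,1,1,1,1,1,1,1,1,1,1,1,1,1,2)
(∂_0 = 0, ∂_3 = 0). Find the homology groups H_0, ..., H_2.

H_0: b_0 = 9 − 0 − 8 = 1; torsion from ∂_1 factors > 1: none. So H_0 = Z.
H_1: b_1 = 27 − 8 − 18 = 1; torsion from ∂_2 factors > 1: [2]. So H_1 = Z ⊕ Z_2.
H_2: b_2 = 18 − 18 − 0 = 0; torsion from ∂_3 factors > 1: none. So H_2 = 0.

H_0 = Z,  H_1 = Z ⊕ Z_2,  H_2 = 0.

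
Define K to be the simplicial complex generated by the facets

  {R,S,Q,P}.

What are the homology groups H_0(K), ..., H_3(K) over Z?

Fix the vertex order P < Q < R < S and write every simplex with vertices in increasing order. Then dim K = 3 and the simplices of K are:

  0-simplices (4): P, Q, R, S
  1-simplices (6): PQ, PR, PS, QR, QS, RS
  2-simplices (4): PQR, PQS, PRS, QRS
  3-simplices (1): PQRS

giving chain groups C_0 ≅ Z^4, C_1 ≅ Z^6, C_2 ≅ Z^4, C_3 ≅ Z^1.

∂_1: C_1 → C_0 is given by ∂[p,q] = [q] − [p]. For instance
  ∂PR = R − P.
As a 4×6 matrix over Z this has rank 3, with invariant factors (1,1,1).

∂_2: C_2 → C_1 acts by ∂[p,q,r] = [q,r] − [p,r] + [p,q]. For instance
  ∂PQS = QS − PS + PQ,
  ∂PRS = RS − PS + PR.
The resulting 6×4 matrix has rank 3, and its Smith normal form has invariant factors (1,1,1).

The boundary map ∂_3: C_3 → C_2 sends each 3-simplex σ to the alternating sum Σ_i (−1)^i (σ with its i-th vertex removed). For instance
  ∂PQRS = QRS − PRS + PQS − PQR.
The resulting 4×1 matrix has rank 1, and its Smith normal form has invariant factors (1).

From H_k ≅ ker(∂_k) / im(∂_{k+1}) we obtain:

  H_0: rank C_0 − rank ∂_1 = 4 − 3 = 1, and the invariant factors of ∂_1 are all 1, so H_0 = Z.
  H_1: rank ker ∂_1 − rank ∂_2 = (6 − 3) − 3 = 0, and the invariant factors of ∂_2 are all 1, so H_1 = 0.
  H_2: rank ker ∂_2 − rank ∂_3 = (4 − 3) − 1 = 0, and the invariant factors of ∂_3 are all 1, so H_2 = 0.
  H_3: rank ker ∂_3 − rank ∂_4 = (1 − 1) − 0 = 0, and there is no ∂_4, so H_3 = 0.

H_0 = Z,  H_1 = 0,  H_2 = 0,  H_3 = 0.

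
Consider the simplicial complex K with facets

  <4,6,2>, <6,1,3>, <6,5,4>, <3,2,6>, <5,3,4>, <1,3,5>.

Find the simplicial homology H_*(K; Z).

Fix the vertex order 1 < 2 < 3 < 4 < 5 < 6 and write every simplex with vertices in increasing order. Then dim K = 2 and the simplices of K are:

  0-simplices (6): [1], [2], [3], [4], [5], [6]
  1-simplices (12): [1,3], [1,5], [1,6], [2,3], [2,4], [2,6], [3,4], [3,5], [3,6], [4,5], [4,6], [5,6]
  2-simplices (6): [1,3,5], [1,3,6], [2,3,6], [2,4,6], [3,4,5], [4,5,6]

Hence C_0 ≅ Z^6, C_1 ≅ Z^12, C_2 ≅ Z^6.

Boundary ∂_1: C_1 → C_0 sends each edge [p,q] (with p < q) to q − p. For instance
  ∂[3,4] = [4] − [3].
The 6×12 boundary matrix has rank 5 and Smith normal form diag(1,1,1,1,1).

∂_2: C_2 → C_1 sends each 2-simplex [p,q,r] to [q,r] − [p,r] + [p,q]. For instance
  ∂[1,3,6] = [3,6] − [1,6] + [1,3],
  ∂[3,4,5] = [4,5] − [3,5] + [3,4].
As a 12×6 matrix over Z this has rank 6, with invariant factors (1,1,1,1,1,1).

Reading off H_k = ker ∂_k / im ∂_{k+1}:

  H_0: rank C_0 − rank ∂_1 = 6 − 5 = 1, and the invariant factors of ∂_1 are all 1, so H_0 ≅ Z.
  H_1: rank ker ∂_1 − rank ∂_2 = (12 − 5) − 6 = 1, and the invariant factors of ∂_2 are all 1, so H_1 ≅ Z.
  H_2: rank ker ∂_2 − rank ∂_3 = (6 − 6) − 0 = 0, and there is no ∂_3, so H_2 ≅ 0.

As a check, the Euler characteristic is 6 − 12 + 6 = 0, which agrees with 1 − 1 + 0 = 0.
(K is a triangulation of the cylinder S^1 x I.)

H_0 ≅ Z,  H_1 ≅ Z,  H_2 = 0.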